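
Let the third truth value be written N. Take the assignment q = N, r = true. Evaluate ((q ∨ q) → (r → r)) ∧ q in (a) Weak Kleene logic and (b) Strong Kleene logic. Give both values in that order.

In Weak Kleene logic: q ∨ q = N ∨ N = N
r → r = true → true = true
(q ∨ q) → (r → r) = N → true = N
((q ∨ q) → (r → r)) ∧ q = N ∧ N = N
In Strong Kleene logic: q ∨ q = N ∨ N = N
r → r = true → true = true
(q ∨ q) → (r → r) = N → true = true
((q ∨ q) → (r → r)) ∧ q = true ∧ N = N

N; N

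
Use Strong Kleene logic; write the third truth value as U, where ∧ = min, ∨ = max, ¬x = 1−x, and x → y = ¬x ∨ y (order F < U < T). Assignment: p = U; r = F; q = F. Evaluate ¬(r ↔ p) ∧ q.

F

r ↔ p = F ↔ U = U
¬(r ↔ p) = ¬U = U
¬(r ↔ p) ∧ q = U ∧ F = F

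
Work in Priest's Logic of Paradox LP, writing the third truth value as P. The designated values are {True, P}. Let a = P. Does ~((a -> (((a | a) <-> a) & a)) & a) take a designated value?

Yes

a | a = P | P = P
(a | a) <-> a = P <-> P = P
((a | a) <-> a) & a = P & P = P
a -> (((a | a) <-> a) & a) = P -> P = P  [~P | P]
(a -> (((a | a) <-> a) & a)) & a = P & P = P
~((a -> (((a | a) <-> a) & a)) & a) = ~P = P
P ∈ {True, P}.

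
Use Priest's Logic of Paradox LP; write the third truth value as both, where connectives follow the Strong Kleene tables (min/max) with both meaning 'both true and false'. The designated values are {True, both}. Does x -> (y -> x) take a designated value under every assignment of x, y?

Every assignment of x, y over {True, both, False} gives a value in {True, both}.
In particular, with x=both, y=both: x -> (y -> x) = both.

Yes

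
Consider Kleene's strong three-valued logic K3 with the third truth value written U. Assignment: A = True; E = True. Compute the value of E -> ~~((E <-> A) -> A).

True

E <-> A = True <-> True = True
(E <-> A) -> A = True -> True = True
~((E <-> A) -> A) = ~True = False
~~((E <-> A) -> A) = ~False = True
E -> ~~((E <-> A) -> A) = True -> True = True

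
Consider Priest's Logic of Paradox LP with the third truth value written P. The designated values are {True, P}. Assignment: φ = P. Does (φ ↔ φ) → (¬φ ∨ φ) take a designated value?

Yes

φ ↔ φ = P ↔ P = P
¬φ = ¬P = P
¬φ ∨ φ = P ∨ P = P
(φ ↔ φ) → (¬φ ∨ φ) = P → P = P
P ∈ {True, P}.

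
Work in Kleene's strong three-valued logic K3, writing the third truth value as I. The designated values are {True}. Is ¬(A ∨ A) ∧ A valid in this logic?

No

Countermodel: A=True gives False, which is not designated.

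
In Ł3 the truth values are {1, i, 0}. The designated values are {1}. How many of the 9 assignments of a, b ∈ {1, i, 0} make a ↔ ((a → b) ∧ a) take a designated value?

Of the 9 assignments, 7 give a value in {1}.

7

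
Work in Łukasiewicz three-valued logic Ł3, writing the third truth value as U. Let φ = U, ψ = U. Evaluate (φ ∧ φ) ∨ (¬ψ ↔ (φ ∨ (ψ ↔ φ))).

φ ∧ φ = U ∧ U = U
¬ψ = ¬U = U
ψ ↔ φ = U ↔ U = 1
φ ∨ (ψ ↔ φ) = U ∨ 1 = 1
¬ψ ↔ (φ ∨ (ψ ↔ φ)) = U ↔ 1 = U
(φ ∧ φ) ∨ (¬ψ ↔ (φ ∨ (ψ ↔ φ))) = U ∨ U = U

U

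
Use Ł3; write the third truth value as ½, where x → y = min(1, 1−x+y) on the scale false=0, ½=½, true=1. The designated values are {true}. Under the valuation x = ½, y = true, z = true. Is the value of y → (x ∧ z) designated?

No

x ∧ z = ½ ∧ true = ½
y → (x ∧ z) = true → ½ = ½  [min(1, 1−1+½)]
½ ∉ {true}.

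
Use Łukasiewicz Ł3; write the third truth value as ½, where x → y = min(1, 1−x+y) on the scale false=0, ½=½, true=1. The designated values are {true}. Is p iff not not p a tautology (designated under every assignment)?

Yes

Every assignment of p over {true, ½, false} gives a value in {true}.
In particular, with p=½: p iff not not p = true.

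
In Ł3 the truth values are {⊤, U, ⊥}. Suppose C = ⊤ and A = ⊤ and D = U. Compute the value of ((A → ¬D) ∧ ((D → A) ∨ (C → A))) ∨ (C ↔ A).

¬D = ¬U = U
A → ¬D = ⊤ → U = U
D → A = U → ⊤ = ⊤
C → A = ⊤ → ⊤ = ⊤
(D → A) ∨ (C → A) = ⊤ ∨ ⊤ = ⊤
(A → ¬D) ∧ ((D → A) ∨ (C → A)) = U ∧ ⊤ = U
C ↔ A = ⊤ ↔ ⊤ = ⊤
((A → ¬D) ∧ ((D → A) ∨ (C → A))) ∨ (C ↔ A) = U ∨ ⊤ = ⊤

⊤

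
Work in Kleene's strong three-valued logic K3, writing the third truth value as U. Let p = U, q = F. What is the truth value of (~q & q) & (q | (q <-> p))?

F

~q = ~F = T
~q & q = T & F = F
q <-> p = F <-> U = U
q | (q <-> p) = F | U = U
(~q & q) & (q | (q <-> p)) = F & U = F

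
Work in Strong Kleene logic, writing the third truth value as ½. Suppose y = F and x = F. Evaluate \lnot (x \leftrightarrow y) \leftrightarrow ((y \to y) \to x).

x \leftrightarrow y = F \leftrightarrow F = T
\lnot (x \leftrightarrow y) = \lnot T = F
y \to y = F \to F = T
(y \to y) \to x = T \to F = F
\lnot (x \leftrightarrow y) \leftrightarrow ((y \to y) \to x) = F \leftrightarrow F = T

T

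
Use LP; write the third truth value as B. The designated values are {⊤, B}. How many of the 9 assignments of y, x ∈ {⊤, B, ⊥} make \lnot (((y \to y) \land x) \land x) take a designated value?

7

Of the 9 assignments, 7 give a value in {⊤, B}.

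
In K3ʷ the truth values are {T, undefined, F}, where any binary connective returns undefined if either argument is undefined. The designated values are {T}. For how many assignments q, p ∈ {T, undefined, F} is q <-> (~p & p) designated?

Designated under: (q=F, p=T); (q=F, p=F).

2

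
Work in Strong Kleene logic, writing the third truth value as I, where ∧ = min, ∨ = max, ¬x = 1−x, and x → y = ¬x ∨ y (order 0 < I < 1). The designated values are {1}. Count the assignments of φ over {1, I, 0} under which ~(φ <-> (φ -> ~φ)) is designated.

φ=1: 1 ✓
φ=I: I ·
φ=0: 1 ✓

2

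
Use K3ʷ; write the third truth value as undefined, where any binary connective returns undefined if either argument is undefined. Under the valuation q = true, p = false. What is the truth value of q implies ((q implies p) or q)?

true

q implies p = true implies false = false
(q implies p) or q = false or true = true
q implies ((q implies p) or q) = true implies true = true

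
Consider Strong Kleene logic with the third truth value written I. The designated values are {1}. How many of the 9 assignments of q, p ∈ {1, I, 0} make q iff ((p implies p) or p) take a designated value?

2

Designated under: (q=1, p=1); (q=1, p=0).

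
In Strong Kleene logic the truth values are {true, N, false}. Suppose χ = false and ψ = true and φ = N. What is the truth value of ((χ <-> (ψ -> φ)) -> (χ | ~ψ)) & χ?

false

ψ -> φ = true -> N = N  [~true | N]
χ <-> (ψ -> φ) = false <-> N = N
~ψ = ~true = false
χ | ~ψ = false | false = false
(χ <-> (ψ -> φ)) -> (χ | ~ψ) = N -> false = N
((χ <-> (ψ -> φ)) -> (χ | ~ψ)) & χ = N & false = false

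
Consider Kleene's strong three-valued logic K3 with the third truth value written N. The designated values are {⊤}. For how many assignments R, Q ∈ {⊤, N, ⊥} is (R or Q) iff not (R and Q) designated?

2

Designated under: (R=⊤, Q=⊥); (R=⊥, Q=⊤).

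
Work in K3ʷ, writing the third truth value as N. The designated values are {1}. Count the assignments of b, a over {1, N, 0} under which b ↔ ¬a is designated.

Designated under: (b=1, a=0); (b=0, a=1).

2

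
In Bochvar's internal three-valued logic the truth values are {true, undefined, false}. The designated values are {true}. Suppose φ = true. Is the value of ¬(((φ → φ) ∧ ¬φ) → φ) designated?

φ → φ = true → true = true
¬φ = ¬true = false
(φ → φ) ∧ ¬φ = true ∧ false = false
((φ → φ) ∧ ¬φ) → φ = false → true = true
¬(((φ → φ) ∧ ¬φ) → φ) = ¬true = false
false ∉ {true}.

No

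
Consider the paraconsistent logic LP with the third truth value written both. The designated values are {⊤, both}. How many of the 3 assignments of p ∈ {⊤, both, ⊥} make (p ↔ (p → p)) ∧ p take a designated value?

p=⊤: ⊤ ✓
p=both: both ✓
p=⊥: ⊥ ·

2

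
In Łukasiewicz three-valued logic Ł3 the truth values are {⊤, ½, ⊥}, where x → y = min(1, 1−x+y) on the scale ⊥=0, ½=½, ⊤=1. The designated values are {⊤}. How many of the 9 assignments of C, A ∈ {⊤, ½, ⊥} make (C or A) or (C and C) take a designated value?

Of the 9 assignments, 5 give a value in {⊤}.

5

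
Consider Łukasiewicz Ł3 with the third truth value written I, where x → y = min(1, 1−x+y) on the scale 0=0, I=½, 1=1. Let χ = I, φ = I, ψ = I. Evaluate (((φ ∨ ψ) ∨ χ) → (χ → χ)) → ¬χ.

I

φ ∨ ψ = I ∨ I = I
(φ ∨ ψ) ∨ χ = I ∨ I = I
χ → χ = I → I = 1  [min(1, 1−½+½)]
((φ ∨ ψ) ∨ χ) → (χ → χ) = I → 1 = 1
¬χ = ¬I = I
(((φ ∨ ψ) ∨ χ) → (χ → χ)) → ¬χ = 1 → I = I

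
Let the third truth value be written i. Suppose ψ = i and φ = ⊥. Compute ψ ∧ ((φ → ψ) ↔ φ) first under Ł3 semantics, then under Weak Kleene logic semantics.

In Ł3: φ → ψ = ⊥ → i = ⊤  [min(1, 1−0+½)]
(φ → ψ) ↔ φ = ⊤ ↔ ⊥ = ⊥
ψ ∧ ((φ → ψ) ↔ φ) = i ∧ ⊥ = ⊥
In Weak Kleene logic: φ → ψ = ⊥ → i = i
(φ → ψ) ↔ φ = i ↔ ⊥ = i
ψ ∧ ((φ → ψ) ↔ φ) = i ∧ i = i
They differ because Ł3 and Weak Kleene logic treat i differently under the binary connectives.

⊥; i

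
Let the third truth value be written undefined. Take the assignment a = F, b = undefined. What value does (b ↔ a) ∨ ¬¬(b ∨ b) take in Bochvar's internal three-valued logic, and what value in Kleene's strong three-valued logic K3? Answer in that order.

undefined; undefined

In Bochvar's internal three-valued logic: b ↔ a = undefined ↔ F = undefined
b ∨ b = undefined ∨ undefined = undefined
¬(b ∨ b) = ¬undefined = undefined
¬¬(b ∨ b) = ¬undefined = undefined
(b ↔ a) ∨ ¬¬(b ∨ b) = undefined ∨ undefined = undefined
In Kleene's strong three-valued logic K3: b ↔ a = undefined ↔ F = undefined
b ∨ b = undefined ∨ undefined = undefined
¬(b ∨ b) = ¬undefined = undefined
¬¬(b ∨ b) = ¬undefined = undefined
(b ↔ a) ∨ ¬¬(b ∨ b) = undefined ∨ undefined = undefined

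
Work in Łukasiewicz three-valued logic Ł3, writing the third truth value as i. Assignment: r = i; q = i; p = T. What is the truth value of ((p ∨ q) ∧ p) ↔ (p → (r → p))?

T

p ∨ q = T ∨ i = T
(p ∨ q) ∧ p = T ∧ T = T
r → p = i → T = T  [min(1, 1−½+1)]
p → (r → p) = T → T = T
((p ∨ q) ∧ p) ↔ (p → (r → p)) = T ↔ T = T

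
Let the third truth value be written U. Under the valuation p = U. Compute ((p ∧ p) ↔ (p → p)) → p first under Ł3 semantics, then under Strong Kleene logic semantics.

⊤; U

In Ł3: p ∧ p = U ∧ U = U
p → p = U → U = ⊤  [min(1, 1−½+½)]
(p ∧ p) ↔ (p → p) = U ↔ ⊤ = U
((p ∧ p) ↔ (p → p)) → p = U → U = ⊤
In Strong Kleene logic: p ∧ p = U ∧ U = U
p → p = U → U = U  [¬U ∨ U]
(p ∧ p) ↔ (p → p) = U ↔ U = U
((p ∧ p) ↔ (p → p)) → p = U → U = U
They differ because Ł3 and Strong Kleene logic treat U differently under implication.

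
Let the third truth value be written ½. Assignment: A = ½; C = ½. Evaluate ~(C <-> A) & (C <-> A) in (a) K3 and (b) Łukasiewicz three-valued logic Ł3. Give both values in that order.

½; ⊥

In K3: C <-> A = ½ <-> ½ = ½
~(C <-> A) = ~½ = ½
C <-> A = ½ <-> ½ = ½
~(C <-> A) & (C <-> A) = ½ & ½ = ½
In Łukasiewicz three-valued logic Ł3: C <-> A = ½ <-> ½ = ⊤  [1 − |½−½|]
~(C <-> A) = ~⊤ = ⊥
C <-> A = ½ <-> ½ = ⊤
~(C <-> A) & (C <-> A) = ⊥ & ⊤ = ⊥
They differ because K3 and Łukasiewicz three-valued logic Ł3 treat ½ differently under implication.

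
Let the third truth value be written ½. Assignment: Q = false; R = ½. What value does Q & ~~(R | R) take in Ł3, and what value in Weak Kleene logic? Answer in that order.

In Ł3: R | R = ½ | ½ = ½
~(R | R) = ~½ = ½
~~(R | R) = ~½ = ½
Q & ~~(R | R) = false & ½ = false
In Weak Kleene logic: R | R = ½ | ½ = ½
~(R | R) = ~½ = ½
~~(R | R) = ~½ = ½
Q & ~~(R | R) = false & ½ = ½
They differ because Ł3 and Weak Kleene logic treat ½ differently under the binary connectives.

false; ½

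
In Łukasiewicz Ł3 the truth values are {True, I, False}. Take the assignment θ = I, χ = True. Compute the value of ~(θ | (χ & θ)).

χ & θ = True & I = I
θ | (χ & θ) = I | I = I
~(θ | (χ & θ)) = ~I = I

I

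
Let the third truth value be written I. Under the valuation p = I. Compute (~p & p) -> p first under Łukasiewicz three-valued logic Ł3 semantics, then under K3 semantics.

True; I

In Łukasiewicz three-valued logic Ł3: ~p = ~I = I
~p & p = I & I = I
(~p & p) -> p = I -> I = True
In K3: ~p = ~I = I
~p & p = I & I = I
(~p & p) -> p = I -> I = I  [~I | I]
They differ because Łukasiewicz three-valued logic Ł3 and K3 treat I differently under implication.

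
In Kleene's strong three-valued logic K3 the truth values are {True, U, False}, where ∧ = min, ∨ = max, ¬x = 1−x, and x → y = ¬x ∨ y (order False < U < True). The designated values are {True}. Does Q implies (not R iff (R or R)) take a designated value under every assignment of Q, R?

No

Countermodel: Q=True, R=True gives False, which is not designated.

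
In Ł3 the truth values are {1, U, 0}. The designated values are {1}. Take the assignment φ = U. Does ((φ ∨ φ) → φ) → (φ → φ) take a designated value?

Yes

φ ∨ φ = U ∨ U = U
(φ ∨ φ) → φ = U → U = 1
φ → φ = U → U = 1
((φ ∨ φ) → φ) → (φ → φ) = 1 → 1 = 1
1 ∈ {1}.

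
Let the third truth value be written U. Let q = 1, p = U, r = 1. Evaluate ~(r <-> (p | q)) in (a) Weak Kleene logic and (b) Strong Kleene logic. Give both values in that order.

U; 0

In Weak Kleene logic: p | q = U | 1 = U
r <-> (p | q) = 1 <-> U = U
~(r <-> (p | q)) = ~U = U
In Strong Kleene logic: p | q = U | 1 = 1
r <-> (p | q) = 1 <-> 1 = 1
~(r <-> (p | q)) = ~1 = 0
They differ because Weak Kleene logic and Strong Kleene logic treat U differently under the binary connectives.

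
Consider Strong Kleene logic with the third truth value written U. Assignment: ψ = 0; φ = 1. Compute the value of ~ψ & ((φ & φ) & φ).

1

~ψ = ~0 = 1
φ & φ = 1 & 1 = 1
(φ & φ) & φ = 1 & 1 = 1
~ψ & ((φ & φ) & φ) = 1 & 1 = 1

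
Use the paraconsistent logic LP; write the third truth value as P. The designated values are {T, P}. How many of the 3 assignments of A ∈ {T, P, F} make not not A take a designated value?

2

A=T: T ✓
A=P: P ✓
A=F: F ·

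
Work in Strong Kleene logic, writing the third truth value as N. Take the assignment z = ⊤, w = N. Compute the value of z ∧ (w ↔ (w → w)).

w → w = N → N = N
w ↔ (w → w) = N ↔ N = N
z ∧ (w ↔ (w → w)) = ⊤ ∧ N = N

N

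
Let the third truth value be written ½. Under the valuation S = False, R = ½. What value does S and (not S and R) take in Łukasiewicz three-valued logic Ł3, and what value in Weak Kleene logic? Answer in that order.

In Łukasiewicz three-valued logic Ł3: not S = not False = True
not S and R = True and ½ = ½
S and (not S and R) = False and ½ = False
In Weak Kleene logic: not S = not False = True
not S and R = True and ½ = ½
S and (not S and R) = False and ½ = ½
They differ because Łukasiewicz three-valued logic Ł3 and Weak Kleene logic treat ½ differently under the binary connectives.

False; ½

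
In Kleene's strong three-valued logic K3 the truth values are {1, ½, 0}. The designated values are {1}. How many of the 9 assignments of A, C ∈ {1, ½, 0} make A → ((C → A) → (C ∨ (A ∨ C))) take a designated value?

Of the 9 assignments, 7 give a value in {1}.

7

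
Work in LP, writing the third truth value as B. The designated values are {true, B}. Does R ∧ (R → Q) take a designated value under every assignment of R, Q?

No

Countermodel: R=true, Q=false gives false, which is not designated.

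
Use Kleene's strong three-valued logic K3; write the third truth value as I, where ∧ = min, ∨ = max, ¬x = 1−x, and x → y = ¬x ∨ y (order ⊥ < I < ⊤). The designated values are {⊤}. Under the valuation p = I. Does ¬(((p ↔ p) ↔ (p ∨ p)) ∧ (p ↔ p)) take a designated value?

No

p ↔ p = I ↔ I = I
p ∨ p = I ∨ I = I
(p ↔ p) ↔ (p ∨ p) = I ↔ I = I
p ↔ p = I ↔ I = I
((p ↔ p) ↔ (p ∨ p)) ∧ (p ↔ p) = I ∧ I = I
¬(((p ↔ p) ↔ (p ∨ p)) ∧ (p ↔ p)) = ¬I = I
I ∉ {⊤}.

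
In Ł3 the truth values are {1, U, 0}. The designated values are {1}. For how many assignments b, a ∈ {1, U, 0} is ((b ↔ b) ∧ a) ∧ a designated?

Designated under: (b=1, a=1); (b=U, a=1); (b=0, a=1).

3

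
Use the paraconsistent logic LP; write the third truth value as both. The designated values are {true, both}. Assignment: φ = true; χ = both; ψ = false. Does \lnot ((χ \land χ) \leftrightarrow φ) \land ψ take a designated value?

χ \land χ = both \land both = both
(χ \land χ) \leftrightarrow φ = both \leftrightarrow true = both
\lnot ((χ \land χ) \leftrightarrow φ) = \lnot both = both
\lnot ((χ \land χ) \leftrightarrow φ) \land ψ = both \land false = false
false ∉ {true, both}.

No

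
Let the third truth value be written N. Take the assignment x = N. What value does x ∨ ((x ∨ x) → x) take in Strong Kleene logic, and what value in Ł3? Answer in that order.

In Strong Kleene logic: x ∨ x = N ∨ N = N
(x ∨ x) → x = N → N = N  [¬N ∨ N]
x ∨ ((x ∨ x) → x) = N ∨ N = N
In Ł3: x ∨ x = N ∨ N = N
(x ∨ x) → x = N → N = ⊤  [min(1, 1−½+½)]
x ∨ ((x ∨ x) → x) = N ∨ ⊤ = ⊤
They differ because Strong Kleene logic and Ł3 treat N differently under implication.

N; ⊤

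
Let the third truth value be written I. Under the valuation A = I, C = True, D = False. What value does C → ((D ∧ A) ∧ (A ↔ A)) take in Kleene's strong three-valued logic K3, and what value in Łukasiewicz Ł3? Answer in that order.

In Kleene's strong three-valued logic K3: D ∧ A = False ∧ I = False
A ↔ A = I ↔ I = I
(D ∧ A) ∧ (A ↔ A) = False ∧ I = False
C → ((D ∧ A) ∧ (A ↔ A)) = True → False = False
In Łukasiewicz Ł3: D ∧ A = False ∧ I = False
A ↔ A = I ↔ I = True
(D ∧ A) ∧ (A ↔ A) = False ∧ True = False
C → ((D ∧ A) ∧ (A ↔ A)) = True → False = False

False; False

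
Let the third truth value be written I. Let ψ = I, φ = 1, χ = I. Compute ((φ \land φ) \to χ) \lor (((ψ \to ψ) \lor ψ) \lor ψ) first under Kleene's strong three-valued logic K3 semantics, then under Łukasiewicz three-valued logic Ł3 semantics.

In Kleene's strong three-valued logic K3: φ \land φ = 1 \land 1 = 1
(φ \land φ) \to χ = 1 \to I = I  [\lnot 1 \lor I]
ψ \to ψ = I \to I = I
(ψ \to ψ) \lor ψ = I \lor I = I
((ψ \to ψ) \lor ψ) \lor ψ = I \lor I = I
((φ \land φ) \to χ) \lor (((ψ \to ψ) \lor ψ) \lor ψ) = I \lor I = I
In Łukasiewicz three-valued logic Ł3: φ \land φ = 1 \land 1 = 1
(φ \land φ) \to χ = 1 \to I = I
ψ \to ψ = I \to I = 1
(ψ \to ψ) \lor ψ = 1 \lor I = 1
((ψ \to ψ) \lor ψ) \lor ψ = 1 \lor I = 1
((φ \land φ) \to χ) \lor (((ψ \to ψ) \lor ψ) \lor ψ) = I \lor 1 = 1
They differ because Kleene's strong three-valued logic K3 and Łukasiewicz three-valued logic Ł3 treat I differently under implication.

I; 1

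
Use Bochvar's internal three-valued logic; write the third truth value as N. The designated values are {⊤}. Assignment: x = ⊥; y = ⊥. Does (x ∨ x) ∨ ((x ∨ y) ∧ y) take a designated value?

No

x ∨ x = ⊥ ∨ ⊥ = ⊥
x ∨ y = ⊥ ∨ ⊥ = ⊥
(x ∨ y) ∧ y = ⊥ ∧ ⊥ = ⊥
(x ∨ x) ∨ ((x ∨ y) ∧ y) = ⊥ ∨ ⊥ = ⊥
⊥ ∉ {⊤}.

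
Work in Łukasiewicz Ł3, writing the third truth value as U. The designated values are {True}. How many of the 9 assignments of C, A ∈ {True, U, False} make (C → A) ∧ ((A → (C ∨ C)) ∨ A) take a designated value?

Of the 9 assignments, 5 give a value in {True}.

5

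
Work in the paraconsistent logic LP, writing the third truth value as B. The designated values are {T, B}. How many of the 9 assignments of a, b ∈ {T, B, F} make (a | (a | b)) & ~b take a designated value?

Of the 9 assignments, 5 give a value in {T, B}.

5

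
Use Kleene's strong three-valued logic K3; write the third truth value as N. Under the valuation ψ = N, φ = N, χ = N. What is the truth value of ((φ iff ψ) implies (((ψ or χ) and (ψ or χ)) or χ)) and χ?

N

φ iff ψ = N iff N = N
ψ or χ = N or N = N
ψ or χ = N or N = N
(ψ or χ) and (ψ or χ) = N and N = N
((ψ or χ) and (ψ or χ)) or χ = N or N = N
(φ iff ψ) implies (((ψ or χ) and (ψ or χ)) or χ) = N implies N = N
((φ iff ψ) implies (((ψ or χ) and (ψ or χ)) or χ)) and χ = N and N = N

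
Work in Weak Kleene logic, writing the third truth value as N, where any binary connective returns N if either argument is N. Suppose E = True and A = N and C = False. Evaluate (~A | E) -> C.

~A = ~N = N
~A | E = N | True = N
(~A | E) -> C = N -> False = N

N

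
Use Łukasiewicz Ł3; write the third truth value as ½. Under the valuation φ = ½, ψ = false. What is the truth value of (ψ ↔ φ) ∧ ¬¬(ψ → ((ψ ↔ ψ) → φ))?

ψ ↔ φ = false ↔ ½ = ½
ψ ↔ ψ = false ↔ false = true
(ψ ↔ ψ) → φ = true → ½ = ½
ψ → ((ψ ↔ ψ) → φ) = false → ½ = true
¬(ψ → ((ψ ↔ ψ) → φ)) = ¬true = false
¬¬(ψ → ((ψ ↔ ψ) → φ)) = ¬false = true
(ψ ↔ φ) ∧ ¬¬(ψ → ((ψ ↔ ψ) → φ)) = ½ ∧ true = ½

½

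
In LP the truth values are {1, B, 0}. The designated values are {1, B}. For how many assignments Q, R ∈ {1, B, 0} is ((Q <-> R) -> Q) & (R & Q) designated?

Designated under: (Q=1, R=1); (Q=1, R=B); (Q=B, R=1); (Q=B, R=B).

4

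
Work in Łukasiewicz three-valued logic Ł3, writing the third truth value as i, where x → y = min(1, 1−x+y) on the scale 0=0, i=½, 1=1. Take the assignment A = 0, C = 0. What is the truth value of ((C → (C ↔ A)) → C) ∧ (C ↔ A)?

C ↔ A = 0 ↔ 0 = 1
C → (C ↔ A) = 0 → 1 = 1
(C → (C ↔ A)) → C = 1 → 0 = 0
C ↔ A = 0 ↔ 0 = 1
((C → (C ↔ A)) → C) ∧ (C ↔ A) = 0 ∧ 1 = 0

0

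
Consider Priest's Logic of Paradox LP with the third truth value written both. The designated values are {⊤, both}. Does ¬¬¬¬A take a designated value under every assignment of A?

No

Countermodel: A=⊥ gives ⊥, which is not designated.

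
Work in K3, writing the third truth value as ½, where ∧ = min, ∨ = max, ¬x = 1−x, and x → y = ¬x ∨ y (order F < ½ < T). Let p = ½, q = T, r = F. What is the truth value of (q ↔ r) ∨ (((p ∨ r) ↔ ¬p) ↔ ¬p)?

½

q ↔ r = T ↔ F = F
p ∨ r = ½ ∨ F = ½
¬p = ¬½ = ½
(p ∨ r) ↔ ¬p = ½ ↔ ½ = ½
¬p = ¬½ = ½
((p ∨ r) ↔ ¬p) ↔ ¬p = ½ ↔ ½ = ½
(q ↔ r) ∨ (((p ∨ r) ↔ ¬p) ↔ ¬p) = F ∨ ½ = ½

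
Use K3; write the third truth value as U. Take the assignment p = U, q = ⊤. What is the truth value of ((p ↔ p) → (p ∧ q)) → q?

p ↔ p = U ↔ U = U
p ∧ q = U ∧ ⊤ = U
(p ↔ p) → (p ∧ q) = U → U = U
((p ↔ p) → (p ∧ q)) → q = U → ⊤ = ⊤

⊤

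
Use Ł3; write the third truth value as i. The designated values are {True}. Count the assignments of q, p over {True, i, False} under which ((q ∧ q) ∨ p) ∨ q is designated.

Of the 9 assignments, 5 give a value in {True}.

5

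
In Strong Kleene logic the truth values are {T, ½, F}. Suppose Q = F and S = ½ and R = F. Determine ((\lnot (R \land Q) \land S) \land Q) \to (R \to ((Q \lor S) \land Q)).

T

R \land Q = F \land F = F
\lnot (R \land Q) = \lnot F = T
\lnot (R \land Q) \land S = T \land ½ = ½
(\lnot (R \land Q) \land S) \land Q = ½ \land F = F
Q \lor S = F \lor ½ = ½
(Q \lor S) \land Q = ½ \land F = F
R \to ((Q \lor S) \land Q) = F \to F = T
((\lnot (R \land Q) \land S) \land Q) \to (R \to ((Q \lor S) \land Q)) = F \to T = T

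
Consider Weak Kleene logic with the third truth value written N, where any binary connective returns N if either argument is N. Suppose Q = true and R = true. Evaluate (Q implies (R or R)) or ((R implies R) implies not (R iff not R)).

R or R = true or true = true
Q implies (R or R) = true implies true = true
R implies R = true implies true = true
not R = not true = false
R iff not R = true iff false = false
not (R iff not R) = not false = true
(R implies R) implies not (R iff not R) = true implies true = true
(Q implies (R or R)) or ((R implies R) implies not (R iff not R)) = true or true = true

true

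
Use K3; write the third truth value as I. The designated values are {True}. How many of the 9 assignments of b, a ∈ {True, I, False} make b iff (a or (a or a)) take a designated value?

2

Designated under: (b=True, a=True); (b=False, a=False).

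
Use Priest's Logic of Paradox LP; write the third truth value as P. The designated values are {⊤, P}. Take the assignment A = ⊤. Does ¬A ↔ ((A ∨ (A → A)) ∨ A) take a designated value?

No

¬A = ¬⊤ = ⊥
A → A = ⊤ → ⊤ = ⊤
A ∨ (A → A) = ⊤ ∨ ⊤ = ⊤
(A ∨ (A → A)) ∨ A = ⊤ ∨ ⊤ = ⊤
¬A ↔ ((A ∨ (A → A)) ∨ A) = ⊥ ↔ ⊤ = ⊥
⊥ ∉ {⊤, P}.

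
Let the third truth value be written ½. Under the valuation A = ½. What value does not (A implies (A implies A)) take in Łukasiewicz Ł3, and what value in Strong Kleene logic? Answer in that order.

0; ½

In Łukasiewicz Ł3: A implies A = ½ implies ½ = 1  [min(1, 1−½+½)]
A implies (A implies A) = ½ implies 1 = 1
not (A implies (A implies A)) = not 1 = 0
In Strong Kleene logic: A implies A = ½ implies ½ = ½  [not ½ or ½]
A implies (A implies A) = ½ implies ½ = ½
not (A implies (A implies A)) = not ½ = ½
They differ because Łukasiewicz Ł3 and Strong Kleene logic treat ½ differently under implication.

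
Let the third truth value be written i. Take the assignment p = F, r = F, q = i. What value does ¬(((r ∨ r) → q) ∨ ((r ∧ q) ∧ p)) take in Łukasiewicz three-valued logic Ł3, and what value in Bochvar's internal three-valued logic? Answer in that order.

In Łukasiewicz three-valued logic Ł3: r ∨ r = F ∨ F = F
(r ∨ r) → q = F → i = T
r ∧ q = F ∧ i = F
(r ∧ q) ∧ p = F ∧ F = F
((r ∨ r) → q) ∨ ((r ∧ q) ∧ p) = T ∨ F = T
¬(((r ∨ r) → q) ∨ ((r ∧ q) ∧ p)) = ¬T = F
In Bochvar's internal three-valued logic: r ∨ r = F ∨ F = F
(r ∨ r) → q = F → i = i  [any arg is the third value ⇒ result is the third value]
r ∧ q = F ∧ i = i
(r ∧ q) ∧ p = i ∧ F = i
((r ∨ r) → q) ∨ ((r ∧ q) ∧ p) = i ∨ i = i
¬(((r ∨ r) → q) ∨ ((r ∧ q) ∧ p)) = ¬i = i
They differ because Łukasiewicz three-valued logic Ł3 and Bochvar's internal three-valued logic treat i differently under the binary connectives.

F; i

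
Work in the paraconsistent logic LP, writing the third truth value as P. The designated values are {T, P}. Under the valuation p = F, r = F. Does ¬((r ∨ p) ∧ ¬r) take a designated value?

r ∨ p = F ∨ F = F
¬r = ¬F = T
(r ∨ p) ∧ ¬r = F ∧ T = F
¬((r ∨ p) ∧ ¬r) = ¬F = T
T ∈ {T, P}.

Yes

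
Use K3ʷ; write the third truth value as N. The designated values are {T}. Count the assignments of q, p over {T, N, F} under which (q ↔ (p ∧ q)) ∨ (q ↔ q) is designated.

Designated under: (q=T, p=T); (q=T, p=F); (q=F, p=T); (q=F, p=F).

4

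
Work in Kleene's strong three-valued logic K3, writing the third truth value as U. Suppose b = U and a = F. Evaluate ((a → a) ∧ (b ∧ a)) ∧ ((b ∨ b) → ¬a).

a → a = F → F = T
b ∧ a = U ∧ F = F
(a → a) ∧ (b ∧ a) = T ∧ F = F
b ∨ b = U ∨ U = U
¬a = ¬F = T
(b ∨ b) → ¬a = U → T = T  [¬U ∨ T]
((a → a) ∧ (b ∧ a)) ∧ ((b ∨ b) → ¬a) = F ∧ T = F

F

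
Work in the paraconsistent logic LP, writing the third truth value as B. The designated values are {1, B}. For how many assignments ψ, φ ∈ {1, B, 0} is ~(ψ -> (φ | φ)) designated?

Designated under: (ψ=1, φ=B); (ψ=1, φ=0); (ψ=B, φ=B); (ψ=B, φ=0).

4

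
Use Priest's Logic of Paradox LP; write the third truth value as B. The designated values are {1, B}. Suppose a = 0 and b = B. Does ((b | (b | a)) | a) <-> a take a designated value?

Yes

b | a = B | 0 = B
b | (b | a) = B | B = B
(b | (b | a)) | a = B | 0 = B
((b | (b | a)) | a) <-> a = B <-> 0 = B
B ∈ {1, B}.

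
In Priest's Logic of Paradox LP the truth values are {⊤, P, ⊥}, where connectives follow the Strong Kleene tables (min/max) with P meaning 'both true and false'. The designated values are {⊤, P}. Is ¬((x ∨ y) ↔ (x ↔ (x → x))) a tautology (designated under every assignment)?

No

Countermodel: x=⊤, y=⊤ gives ⊥, which is not designated.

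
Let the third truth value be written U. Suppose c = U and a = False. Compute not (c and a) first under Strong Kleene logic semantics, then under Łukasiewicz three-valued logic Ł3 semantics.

True; True

In Strong Kleene logic: c and a = U and False = False
not (c and a) = not False = True
In Łukasiewicz three-valued logic Ł3: c and a = U and False = False
not (c and a) = not False = True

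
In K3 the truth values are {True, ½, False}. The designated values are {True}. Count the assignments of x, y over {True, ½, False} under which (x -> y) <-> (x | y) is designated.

Designated under: (x=True, y=True); (x=½, y=True); (x=False, y=True).

3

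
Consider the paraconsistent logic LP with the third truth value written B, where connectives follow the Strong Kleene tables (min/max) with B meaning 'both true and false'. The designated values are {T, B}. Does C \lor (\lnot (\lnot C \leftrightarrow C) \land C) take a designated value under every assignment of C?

Countermodel: C=F gives F, which is not designated.

No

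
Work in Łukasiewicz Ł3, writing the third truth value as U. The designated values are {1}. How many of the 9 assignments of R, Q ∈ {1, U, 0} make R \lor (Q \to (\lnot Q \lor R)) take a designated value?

7

Of the 9 assignments, 7 give a value in {1}.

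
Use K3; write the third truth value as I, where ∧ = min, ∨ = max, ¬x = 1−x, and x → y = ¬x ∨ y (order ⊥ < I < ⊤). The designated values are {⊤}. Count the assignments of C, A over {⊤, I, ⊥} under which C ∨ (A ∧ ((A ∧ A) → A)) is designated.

Of the 9 assignments, 5 give a value in {⊤}.

5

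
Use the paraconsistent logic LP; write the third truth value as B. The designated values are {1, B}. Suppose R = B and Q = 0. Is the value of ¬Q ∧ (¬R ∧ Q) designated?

No

¬Q = ¬0 = 1
¬R = ¬B = B
¬R ∧ Q = B ∧ 0 = 0
¬Q ∧ (¬R ∧ Q) = 1 ∧ 0 = 0
0 ∉ {1, B}.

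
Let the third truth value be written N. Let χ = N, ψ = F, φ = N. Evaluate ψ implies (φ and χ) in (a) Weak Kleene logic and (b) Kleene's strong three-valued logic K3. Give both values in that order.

In Weak Kleene logic: φ and χ = N and N = N
ψ implies (φ and χ) = F implies N = N
In Kleene's strong three-valued logic K3: φ and χ = N and N = N
ψ implies (φ and χ) = F implies N = T
They differ because Weak Kleene logic and Kleene's strong three-valued logic K3 treat N differently under the binary connectives.

N; T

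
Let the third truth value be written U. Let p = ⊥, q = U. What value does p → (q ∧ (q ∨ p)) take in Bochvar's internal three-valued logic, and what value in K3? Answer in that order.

In Bochvar's internal three-valued logic: q ∨ p = U ∨ ⊥ = U
q ∧ (q ∨ p) = U ∧ U = U
p → (q ∧ (q ∨ p)) = ⊥ → U = U
In K3: q ∨ p = U ∨ ⊥ = U
q ∧ (q ∨ p) = U ∧ U = U
p → (q ∧ (q ∨ p)) = ⊥ → U = ⊤  [¬⊥ ∨ U]
They differ because Bochvar's internal three-valued logic and K3 treat U differently under the binary connectives.

U; ⊤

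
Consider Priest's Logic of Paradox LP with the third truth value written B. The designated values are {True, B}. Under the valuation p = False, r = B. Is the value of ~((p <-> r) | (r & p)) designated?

p <-> r = False <-> B = B
r & p = B & False = False
(p <-> r) | (r & p) = B | False = B
~((p <-> r) | (r & p)) = ~B = B
B ∈ {True, B}.

Yes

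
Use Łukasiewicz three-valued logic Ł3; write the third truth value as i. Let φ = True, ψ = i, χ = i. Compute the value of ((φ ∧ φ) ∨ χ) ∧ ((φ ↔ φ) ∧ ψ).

φ ∧ φ = True ∧ True = True
(φ ∧ φ) ∨ χ = True ∨ i = True
φ ↔ φ = True ↔ True = True
(φ ↔ φ) ∧ ψ = True ∧ i = i
((φ ∧ φ) ∨ χ) ∧ ((φ ↔ φ) ∧ ψ) = True ∧ i = i

i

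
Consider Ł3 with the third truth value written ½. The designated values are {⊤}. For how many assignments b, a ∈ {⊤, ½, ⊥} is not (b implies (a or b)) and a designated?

Of the 9 assignments, 0 give a value in {⊤}.

0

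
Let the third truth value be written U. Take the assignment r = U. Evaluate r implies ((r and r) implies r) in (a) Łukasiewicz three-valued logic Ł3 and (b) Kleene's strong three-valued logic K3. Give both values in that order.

In Łukasiewicz three-valued logic Ł3: r and r = U and U = U
(r and r) implies r = U implies U = T  [min(1, 1−½+½)]
r implies ((r and r) implies r) = U implies T = T
In Kleene's strong three-valued logic K3: r and r = U and U = U
(r and r) implies r = U implies U = U  [not U or U]
r implies ((r and r) implies r) = U implies U = U
They differ because Łukasiewicz three-valued logic Ł3 and Kleene's strong three-valued logic K3 treat U differently under implication.

T; U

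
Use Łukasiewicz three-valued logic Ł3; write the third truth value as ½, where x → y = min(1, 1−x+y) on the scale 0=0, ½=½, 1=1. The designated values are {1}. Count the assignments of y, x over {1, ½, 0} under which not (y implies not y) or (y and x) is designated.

3

Designated under: (y=1, x=1); (y=1, x=½); (y=1, x=0).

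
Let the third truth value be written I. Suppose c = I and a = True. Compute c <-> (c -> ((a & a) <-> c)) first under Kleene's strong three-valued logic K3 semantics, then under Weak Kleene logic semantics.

In Kleene's strong three-valued logic K3: a & a = True & True = True
(a & a) <-> c = True <-> I = I
c -> ((a & a) <-> c) = I -> I = I
c <-> (c -> ((a & a) <-> c)) = I <-> I = I
In Weak Kleene logic: a & a = True & True = True
(a & a) <-> c = True <-> I = I
c -> ((a & a) <-> c) = I -> I = I  [any arg is the third value ⇒ result is the third value]
c <-> (c -> ((a & a) <-> c)) = I <-> I = I

I; I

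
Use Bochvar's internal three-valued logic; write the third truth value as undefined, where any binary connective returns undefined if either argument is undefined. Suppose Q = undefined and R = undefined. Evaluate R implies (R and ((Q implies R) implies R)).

undefined

Q implies R = undefined implies undefined = undefined  [any arg is the third value ⇒ result is the third value]
(Q implies R) implies R = undefined implies undefined = undefined
R and ((Q implies R) implies R) = undefined and undefined = undefined
R implies (R and ((Q implies R) implies R)) = undefined implies undefined = undefined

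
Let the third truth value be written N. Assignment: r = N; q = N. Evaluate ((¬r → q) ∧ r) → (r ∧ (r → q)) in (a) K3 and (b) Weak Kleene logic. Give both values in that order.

N; N

In K3: ¬r = ¬N = N
¬r → q = N → N = N  [¬N ∨ N]
(¬r → q) ∧ r = N ∧ N = N
r → q = N → N = N
r ∧ (r → q) = N ∧ N = N
((¬r → q) ∧ r) → (r ∧ (r → q)) = N → N = N
In Weak Kleene logic: ¬r = ¬N = N
¬r → q = N → N = N  [any arg is the third value ⇒ result is the third value]
(¬r → q) ∧ r = N ∧ N = N
r → q = N → N = N
r ∧ (r → q) = N ∧ N = N
((¬r → q) ∧ r) → (r ∧ (r → q)) = N → N = N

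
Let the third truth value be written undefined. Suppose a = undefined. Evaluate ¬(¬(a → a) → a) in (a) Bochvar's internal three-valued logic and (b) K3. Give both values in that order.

undefined; undefined

In Bochvar's internal three-valued logic: a → a = undefined → undefined = undefined
¬(a → a) = ¬undefined = undefined
¬(a → a) → a = undefined → undefined = undefined
¬(¬(a → a) → a) = ¬undefined = undefined
In K3: a → a = undefined → undefined = undefined  [¬undefined ∨ undefined]
¬(a → a) = ¬undefined = undefined
¬(a → a) → a = undefined → undefined = undefined
¬(¬(a → a) → a) = ¬undefined = undefined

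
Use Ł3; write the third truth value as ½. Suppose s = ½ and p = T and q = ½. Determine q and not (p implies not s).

not s = not ½ = ½
p implies not s = T implies ½ = ½
not (p implies not s) = not ½ = ½
q and not (p implies not s) = ½ and ½ = ½

½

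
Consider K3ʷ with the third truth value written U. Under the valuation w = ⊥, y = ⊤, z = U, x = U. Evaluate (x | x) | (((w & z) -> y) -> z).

U

x | x = U | U = U
w & z = ⊥ & U = U
(w & z) -> y = U -> ⊤ = U  [any arg is the third value ⇒ result is the third value]
((w & z) -> y) -> z = U -> U = U
(x | x) | (((w & z) -> y) -> z) = U | U = U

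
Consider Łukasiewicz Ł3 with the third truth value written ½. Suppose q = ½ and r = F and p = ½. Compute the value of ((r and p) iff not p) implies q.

T

r and p = F and ½ = F
not p = not ½ = ½
(r and p) iff not p = F iff ½ = ½  [1 − |0−½|]
((r and p) iff not p) implies q = ½ implies ½ = T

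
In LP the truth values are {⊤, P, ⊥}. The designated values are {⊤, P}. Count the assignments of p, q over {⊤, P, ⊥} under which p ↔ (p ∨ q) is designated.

Of the 9 assignments, 8 give a value in {⊤, P}.

8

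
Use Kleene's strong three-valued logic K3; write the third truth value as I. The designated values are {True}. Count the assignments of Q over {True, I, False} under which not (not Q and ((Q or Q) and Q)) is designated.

Q=True: True ✓
Q=I: I ·
Q=False: True ✓

2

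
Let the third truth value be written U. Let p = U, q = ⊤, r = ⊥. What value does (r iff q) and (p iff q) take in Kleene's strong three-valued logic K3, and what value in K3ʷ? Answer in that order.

⊥; U

In Kleene's strong three-valued logic K3: r iff q = ⊥ iff ⊤ = ⊥
p iff q = U iff ⊤ = U
(r iff q) and (p iff q) = ⊥ and U = ⊥
In K3ʷ: r iff q = ⊥ iff ⊤ = ⊥
p iff q = U iff ⊤ = U
(r iff q) and (p iff q) = ⊥ and U = U
They differ because Kleene's strong three-valued logic K3 and K3ʷ treat U differently under the binary connectives.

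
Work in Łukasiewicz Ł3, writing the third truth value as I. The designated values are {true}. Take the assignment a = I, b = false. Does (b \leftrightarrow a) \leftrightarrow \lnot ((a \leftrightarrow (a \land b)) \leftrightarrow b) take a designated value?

Yes

b \leftrightarrow a = false \leftrightarrow I = I  [1 − |0−½|]
a \land b = I \land false = false
a \leftrightarrow (a \land b) = I \leftrightarrow false = I
(a \leftrightarrow (a \land b)) \leftrightarrow b = I \leftrightarrow false = I
\lnot ((a \leftrightarrow (a \land b)) \leftrightarrow b) = \lnot I = I
(b \leftrightarrow a) \leftrightarrow \lnot ((a \leftrightarrow (a \land b)) \leftrightarrow b) = I \leftrightarrow I = true
true ∈ {true}.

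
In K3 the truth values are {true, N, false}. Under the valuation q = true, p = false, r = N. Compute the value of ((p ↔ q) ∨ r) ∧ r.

p ↔ q = false ↔ true = false
(p ↔ q) ∨ r = false ∨ N = N
((p ↔ q) ∨ r) ∧ r = N ∧ N = N

N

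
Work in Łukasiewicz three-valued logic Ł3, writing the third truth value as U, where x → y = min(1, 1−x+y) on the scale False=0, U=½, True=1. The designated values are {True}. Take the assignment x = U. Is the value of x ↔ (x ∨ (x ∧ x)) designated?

x ∧ x = U ∧ U = U
x ∨ (x ∧ x) = U ∨ U = U
x ↔ (x ∨ (x ∧ x)) = U ↔ U = True  [1 − |½−½|]
True ∈ {True}.

Yes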